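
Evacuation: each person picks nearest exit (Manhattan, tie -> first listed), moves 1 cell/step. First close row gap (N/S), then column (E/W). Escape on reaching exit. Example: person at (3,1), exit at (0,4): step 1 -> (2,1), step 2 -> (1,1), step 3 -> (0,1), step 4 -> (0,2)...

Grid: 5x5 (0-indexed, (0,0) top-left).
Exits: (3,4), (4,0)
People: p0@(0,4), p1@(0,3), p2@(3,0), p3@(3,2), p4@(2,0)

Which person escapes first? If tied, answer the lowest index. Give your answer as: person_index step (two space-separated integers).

Answer: 2 1

Derivation:
Step 1: p0:(0,4)->(1,4) | p1:(0,3)->(1,3) | p2:(3,0)->(4,0)->EXIT | p3:(3,2)->(3,3) | p4:(2,0)->(3,0)
Step 2: p0:(1,4)->(2,4) | p1:(1,3)->(2,3) | p2:escaped | p3:(3,3)->(3,4)->EXIT | p4:(3,0)->(4,0)->EXIT
Step 3: p0:(2,4)->(3,4)->EXIT | p1:(2,3)->(3,3) | p2:escaped | p3:escaped | p4:escaped
Step 4: p0:escaped | p1:(3,3)->(3,4)->EXIT | p2:escaped | p3:escaped | p4:escaped
Exit steps: [3, 4, 1, 2, 2]
First to escape: p2 at step 1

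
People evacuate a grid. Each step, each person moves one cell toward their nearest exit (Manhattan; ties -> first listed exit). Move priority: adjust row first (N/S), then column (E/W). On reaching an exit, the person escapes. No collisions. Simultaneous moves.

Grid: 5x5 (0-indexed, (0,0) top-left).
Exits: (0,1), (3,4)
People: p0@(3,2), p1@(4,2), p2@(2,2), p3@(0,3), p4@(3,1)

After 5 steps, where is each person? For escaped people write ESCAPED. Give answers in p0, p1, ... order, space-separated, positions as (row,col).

Step 1: p0:(3,2)->(3,3) | p1:(4,2)->(3,2) | p2:(2,2)->(1,2) | p3:(0,3)->(0,2) | p4:(3,1)->(2,1)
Step 2: p0:(3,3)->(3,4)->EXIT | p1:(3,2)->(3,3) | p2:(1,2)->(0,2) | p3:(0,2)->(0,1)->EXIT | p4:(2,1)->(1,1)
Step 3: p0:escaped | p1:(3,3)->(3,4)->EXIT | p2:(0,2)->(0,1)->EXIT | p3:escaped | p4:(1,1)->(0,1)->EXIT

ESCAPED ESCAPED ESCAPED ESCAPED ESCAPED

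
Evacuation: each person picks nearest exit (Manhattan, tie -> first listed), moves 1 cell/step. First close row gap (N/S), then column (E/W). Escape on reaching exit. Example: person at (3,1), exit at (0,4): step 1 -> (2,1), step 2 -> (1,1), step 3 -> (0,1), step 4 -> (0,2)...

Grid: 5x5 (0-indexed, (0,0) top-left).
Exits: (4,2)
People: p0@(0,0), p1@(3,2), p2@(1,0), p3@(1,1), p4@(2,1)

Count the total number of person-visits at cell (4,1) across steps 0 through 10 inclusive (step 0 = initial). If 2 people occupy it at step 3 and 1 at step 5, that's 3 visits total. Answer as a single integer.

Step 0: p0@(0,0) p1@(3,2) p2@(1,0) p3@(1,1) p4@(2,1) -> at (4,1): 0 [-], cum=0
Step 1: p0@(1,0) p1@ESC p2@(2,0) p3@(2,1) p4@(3,1) -> at (4,1): 0 [-], cum=0
Step 2: p0@(2,0) p1@ESC p2@(3,0) p3@(3,1) p4@(4,1) -> at (4,1): 1 [p4], cum=1
Step 3: p0@(3,0) p1@ESC p2@(4,0) p3@(4,1) p4@ESC -> at (4,1): 1 [p3], cum=2
Step 4: p0@(4,0) p1@ESC p2@(4,1) p3@ESC p4@ESC -> at (4,1): 1 [p2], cum=3
Step 5: p0@(4,1) p1@ESC p2@ESC p3@ESC p4@ESC -> at (4,1): 1 [p0], cum=4
Step 6: p0@ESC p1@ESC p2@ESC p3@ESC p4@ESC -> at (4,1): 0 [-], cum=4
Total visits = 4

Answer: 4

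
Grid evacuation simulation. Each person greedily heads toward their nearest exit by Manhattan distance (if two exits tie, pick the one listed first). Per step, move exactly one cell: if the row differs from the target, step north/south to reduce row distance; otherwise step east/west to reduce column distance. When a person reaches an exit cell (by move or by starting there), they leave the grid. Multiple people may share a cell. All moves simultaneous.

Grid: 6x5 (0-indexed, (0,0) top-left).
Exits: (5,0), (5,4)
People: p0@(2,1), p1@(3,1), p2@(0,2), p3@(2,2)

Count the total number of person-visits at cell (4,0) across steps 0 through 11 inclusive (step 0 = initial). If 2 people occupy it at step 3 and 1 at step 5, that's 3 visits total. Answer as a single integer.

Step 0: p0@(2,1) p1@(3,1) p2@(0,2) p3@(2,2) -> at (4,0): 0 [-], cum=0
Step 1: p0@(3,1) p1@(4,1) p2@(1,2) p3@(3,2) -> at (4,0): 0 [-], cum=0
Step 2: p0@(4,1) p1@(5,1) p2@(2,2) p3@(4,2) -> at (4,0): 0 [-], cum=0
Step 3: p0@(5,1) p1@ESC p2@(3,2) p3@(5,2) -> at (4,0): 0 [-], cum=0
Step 4: p0@ESC p1@ESC p2@(4,2) p3@(5,1) -> at (4,0): 0 [-], cum=0
Step 5: p0@ESC p1@ESC p2@(5,2) p3@ESC -> at (4,0): 0 [-], cum=0
Step 6: p0@ESC p1@ESC p2@(5,1) p3@ESC -> at (4,0): 0 [-], cum=0
Step 7: p0@ESC p1@ESC p2@ESC p3@ESC -> at (4,0): 0 [-], cum=0
Total visits = 0

Answer: 0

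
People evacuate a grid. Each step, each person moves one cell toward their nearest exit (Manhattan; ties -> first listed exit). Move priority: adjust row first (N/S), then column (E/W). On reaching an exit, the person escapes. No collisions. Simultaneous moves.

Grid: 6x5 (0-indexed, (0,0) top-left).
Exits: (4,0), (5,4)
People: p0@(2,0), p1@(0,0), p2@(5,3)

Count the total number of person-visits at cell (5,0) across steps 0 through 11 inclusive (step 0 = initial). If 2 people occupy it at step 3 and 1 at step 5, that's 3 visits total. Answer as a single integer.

Step 0: p0@(2,0) p1@(0,0) p2@(5,3) -> at (5,0): 0 [-], cum=0
Step 1: p0@(3,0) p1@(1,0) p2@ESC -> at (5,0): 0 [-], cum=0
Step 2: p0@ESC p1@(2,0) p2@ESC -> at (5,0): 0 [-], cum=0
Step 3: p0@ESC p1@(3,0) p2@ESC -> at (5,0): 0 [-], cum=0
Step 4: p0@ESC p1@ESC p2@ESC -> at (5,0): 0 [-], cum=0
Total visits = 0

Answer: 0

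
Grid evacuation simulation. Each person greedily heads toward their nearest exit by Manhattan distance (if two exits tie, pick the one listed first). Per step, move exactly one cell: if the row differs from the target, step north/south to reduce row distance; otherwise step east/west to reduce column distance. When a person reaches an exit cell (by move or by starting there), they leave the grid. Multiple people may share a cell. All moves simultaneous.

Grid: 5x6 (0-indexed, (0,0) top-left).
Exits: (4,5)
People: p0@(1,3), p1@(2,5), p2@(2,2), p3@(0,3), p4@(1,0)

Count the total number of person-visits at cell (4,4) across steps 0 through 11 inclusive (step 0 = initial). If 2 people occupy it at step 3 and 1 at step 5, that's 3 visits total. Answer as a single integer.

Answer: 4

Derivation:
Step 0: p0@(1,3) p1@(2,5) p2@(2,2) p3@(0,3) p4@(1,0) -> at (4,4): 0 [-], cum=0
Step 1: p0@(2,3) p1@(3,5) p2@(3,2) p3@(1,3) p4@(2,0) -> at (4,4): 0 [-], cum=0
Step 2: p0@(3,3) p1@ESC p2@(4,2) p3@(2,3) p4@(3,0) -> at (4,4): 0 [-], cum=0
Step 3: p0@(4,3) p1@ESC p2@(4,3) p3@(3,3) p4@(4,0) -> at (4,4): 0 [-], cum=0
Step 4: p0@(4,4) p1@ESC p2@(4,4) p3@(4,3) p4@(4,1) -> at (4,4): 2 [p0,p2], cum=2
Step 5: p0@ESC p1@ESC p2@ESC p3@(4,4) p4@(4,2) -> at (4,4): 1 [p3], cum=3
Step 6: p0@ESC p1@ESC p2@ESC p3@ESC p4@(4,3) -> at (4,4): 0 [-], cum=3
Step 7: p0@ESC p1@ESC p2@ESC p3@ESC p4@(4,4) -> at (4,4): 1 [p4], cum=4
Step 8: p0@ESC p1@ESC p2@ESC p3@ESC p4@ESC -> at (4,4): 0 [-], cum=4
Total visits = 4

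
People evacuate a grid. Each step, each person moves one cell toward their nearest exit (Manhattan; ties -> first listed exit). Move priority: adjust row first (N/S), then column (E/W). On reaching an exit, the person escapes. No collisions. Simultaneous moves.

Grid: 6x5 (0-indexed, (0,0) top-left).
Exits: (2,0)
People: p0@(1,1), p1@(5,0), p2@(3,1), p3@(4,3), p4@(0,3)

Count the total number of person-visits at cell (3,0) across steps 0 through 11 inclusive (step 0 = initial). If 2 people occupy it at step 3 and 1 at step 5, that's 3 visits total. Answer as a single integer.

Answer: 1

Derivation:
Step 0: p0@(1,1) p1@(5,0) p2@(3,1) p3@(4,3) p4@(0,3) -> at (3,0): 0 [-], cum=0
Step 1: p0@(2,1) p1@(4,0) p2@(2,1) p3@(3,3) p4@(1,3) -> at (3,0): 0 [-], cum=0
Step 2: p0@ESC p1@(3,0) p2@ESC p3@(2,3) p4@(2,3) -> at (3,0): 1 [p1], cum=1
Step 3: p0@ESC p1@ESC p2@ESC p3@(2,2) p4@(2,2) -> at (3,0): 0 [-], cum=1
Step 4: p0@ESC p1@ESC p2@ESC p3@(2,1) p4@(2,1) -> at (3,0): 0 [-], cum=1
Step 5: p0@ESC p1@ESC p2@ESC p3@ESC p4@ESC -> at (3,0): 0 [-], cum=1
Total visits = 1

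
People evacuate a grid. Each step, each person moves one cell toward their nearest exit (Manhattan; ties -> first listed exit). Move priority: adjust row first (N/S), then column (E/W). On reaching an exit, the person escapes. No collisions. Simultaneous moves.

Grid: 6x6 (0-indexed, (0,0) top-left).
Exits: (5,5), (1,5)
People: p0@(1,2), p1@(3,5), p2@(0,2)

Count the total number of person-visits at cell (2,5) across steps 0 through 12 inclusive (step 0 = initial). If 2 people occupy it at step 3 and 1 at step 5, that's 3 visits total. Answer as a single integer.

Answer: 0

Derivation:
Step 0: p0@(1,2) p1@(3,5) p2@(0,2) -> at (2,5): 0 [-], cum=0
Step 1: p0@(1,3) p1@(4,5) p2@(1,2) -> at (2,5): 0 [-], cum=0
Step 2: p0@(1,4) p1@ESC p2@(1,3) -> at (2,5): 0 [-], cum=0
Step 3: p0@ESC p1@ESC p2@(1,4) -> at (2,5): 0 [-], cum=0
Step 4: p0@ESC p1@ESC p2@ESC -> at (2,5): 0 [-], cum=0
Total visits = 0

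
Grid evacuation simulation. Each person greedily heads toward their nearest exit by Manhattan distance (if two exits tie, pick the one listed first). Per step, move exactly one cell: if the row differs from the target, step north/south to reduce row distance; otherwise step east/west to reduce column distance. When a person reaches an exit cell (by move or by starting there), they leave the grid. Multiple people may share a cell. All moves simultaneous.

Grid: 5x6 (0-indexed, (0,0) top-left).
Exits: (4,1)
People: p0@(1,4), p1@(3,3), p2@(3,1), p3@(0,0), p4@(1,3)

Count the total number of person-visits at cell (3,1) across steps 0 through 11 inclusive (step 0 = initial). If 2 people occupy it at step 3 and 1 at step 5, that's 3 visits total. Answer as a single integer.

Answer: 1

Derivation:
Step 0: p0@(1,4) p1@(3,3) p2@(3,1) p3@(0,0) p4@(1,3) -> at (3,1): 1 [p2], cum=1
Step 1: p0@(2,4) p1@(4,3) p2@ESC p3@(1,0) p4@(2,3) -> at (3,1): 0 [-], cum=1
Step 2: p0@(3,4) p1@(4,2) p2@ESC p3@(2,0) p4@(3,3) -> at (3,1): 0 [-], cum=1
Step 3: p0@(4,4) p1@ESC p2@ESC p3@(3,0) p4@(4,3) -> at (3,1): 0 [-], cum=1
Step 4: p0@(4,3) p1@ESC p2@ESC p3@(4,0) p4@(4,2) -> at (3,1): 0 [-], cum=1
Step 5: p0@(4,2) p1@ESC p2@ESC p3@ESC p4@ESC -> at (3,1): 0 [-], cum=1
Step 6: p0@ESC p1@ESC p2@ESC p3@ESC p4@ESC -> at (3,1): 0 [-], cum=1
Total visits = 1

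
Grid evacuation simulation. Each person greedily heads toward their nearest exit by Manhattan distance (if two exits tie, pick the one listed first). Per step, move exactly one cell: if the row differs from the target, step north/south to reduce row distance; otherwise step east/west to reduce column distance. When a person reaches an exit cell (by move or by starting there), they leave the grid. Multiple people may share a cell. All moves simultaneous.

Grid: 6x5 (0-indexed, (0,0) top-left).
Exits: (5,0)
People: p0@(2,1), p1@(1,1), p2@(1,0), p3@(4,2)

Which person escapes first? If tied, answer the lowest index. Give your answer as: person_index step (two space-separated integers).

Answer: 3 3

Derivation:
Step 1: p0:(2,1)->(3,1) | p1:(1,1)->(2,1) | p2:(1,0)->(2,0) | p3:(4,2)->(5,2)
Step 2: p0:(3,1)->(4,1) | p1:(2,1)->(3,1) | p2:(2,0)->(3,0) | p3:(5,2)->(5,1)
Step 3: p0:(4,1)->(5,1) | p1:(3,1)->(4,1) | p2:(3,0)->(4,0) | p3:(5,1)->(5,0)->EXIT
Step 4: p0:(5,1)->(5,0)->EXIT | p1:(4,1)->(5,1) | p2:(4,0)->(5,0)->EXIT | p3:escaped
Step 5: p0:escaped | p1:(5,1)->(5,0)->EXIT | p2:escaped | p3:escaped
Exit steps: [4, 5, 4, 3]
First to escape: p3 at step 3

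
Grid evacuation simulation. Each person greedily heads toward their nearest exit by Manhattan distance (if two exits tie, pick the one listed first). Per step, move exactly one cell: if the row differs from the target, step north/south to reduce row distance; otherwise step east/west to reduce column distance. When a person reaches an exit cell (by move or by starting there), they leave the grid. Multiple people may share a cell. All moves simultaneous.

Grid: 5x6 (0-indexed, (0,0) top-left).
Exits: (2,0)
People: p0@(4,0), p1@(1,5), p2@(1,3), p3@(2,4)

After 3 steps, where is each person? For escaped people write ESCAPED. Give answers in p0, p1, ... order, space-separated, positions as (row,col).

Step 1: p0:(4,0)->(3,0) | p1:(1,5)->(2,5) | p2:(1,3)->(2,3) | p3:(2,4)->(2,3)
Step 2: p0:(3,0)->(2,0)->EXIT | p1:(2,5)->(2,4) | p2:(2,3)->(2,2) | p3:(2,3)->(2,2)
Step 3: p0:escaped | p1:(2,4)->(2,3) | p2:(2,2)->(2,1) | p3:(2,2)->(2,1)

ESCAPED (2,3) (2,1) (2,1)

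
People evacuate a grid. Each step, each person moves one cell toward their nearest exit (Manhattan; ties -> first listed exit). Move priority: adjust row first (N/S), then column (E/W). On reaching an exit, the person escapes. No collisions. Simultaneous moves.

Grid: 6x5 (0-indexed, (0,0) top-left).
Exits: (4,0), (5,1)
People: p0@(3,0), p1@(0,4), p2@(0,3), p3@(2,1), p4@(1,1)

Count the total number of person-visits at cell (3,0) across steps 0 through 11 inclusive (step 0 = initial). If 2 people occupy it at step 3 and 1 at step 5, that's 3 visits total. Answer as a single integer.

Answer: 1

Derivation:
Step 0: p0@(3,0) p1@(0,4) p2@(0,3) p3@(2,1) p4@(1,1) -> at (3,0): 1 [p0], cum=1
Step 1: p0@ESC p1@(1,4) p2@(1,3) p3@(3,1) p4@(2,1) -> at (3,0): 0 [-], cum=1
Step 2: p0@ESC p1@(2,4) p2@(2,3) p3@(4,1) p4@(3,1) -> at (3,0): 0 [-], cum=1
Step 3: p0@ESC p1@(3,4) p2@(3,3) p3@ESC p4@(4,1) -> at (3,0): 0 [-], cum=1
Step 4: p0@ESC p1@(4,4) p2@(4,3) p3@ESC p4@ESC -> at (3,0): 0 [-], cum=1
Step 5: p0@ESC p1@(4,3) p2@(4,2) p3@ESC p4@ESC -> at (3,0): 0 [-], cum=1
Step 6: p0@ESC p1@(4,2) p2@(4,1) p3@ESC p4@ESC -> at (3,0): 0 [-], cum=1
Step 7: p0@ESC p1@(4,1) p2@ESC p3@ESC p4@ESC -> at (3,0): 0 [-], cum=1
Step 8: p0@ESC p1@ESC p2@ESC p3@ESC p4@ESC -> at (3,0): 0 [-], cum=1
Total visits = 1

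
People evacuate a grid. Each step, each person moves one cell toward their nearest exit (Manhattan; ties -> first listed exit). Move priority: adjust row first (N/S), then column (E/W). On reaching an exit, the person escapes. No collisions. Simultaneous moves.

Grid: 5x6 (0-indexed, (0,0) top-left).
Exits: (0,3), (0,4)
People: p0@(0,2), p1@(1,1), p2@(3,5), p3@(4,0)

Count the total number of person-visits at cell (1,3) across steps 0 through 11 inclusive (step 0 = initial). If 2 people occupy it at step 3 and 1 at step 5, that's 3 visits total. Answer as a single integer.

Step 0: p0@(0,2) p1@(1,1) p2@(3,5) p3@(4,0) -> at (1,3): 0 [-], cum=0
Step 1: p0@ESC p1@(0,1) p2@(2,5) p3@(3,0) -> at (1,3): 0 [-], cum=0
Step 2: p0@ESC p1@(0,2) p2@(1,5) p3@(2,0) -> at (1,3): 0 [-], cum=0
Step 3: p0@ESC p1@ESC p2@(0,5) p3@(1,0) -> at (1,3): 0 [-], cum=0
Step 4: p0@ESC p1@ESC p2@ESC p3@(0,0) -> at (1,3): 0 [-], cum=0
Step 5: p0@ESC p1@ESC p2@ESC p3@(0,1) -> at (1,3): 0 [-], cum=0
Step 6: p0@ESC p1@ESC p2@ESC p3@(0,2) -> at (1,3): 0 [-], cum=0
Step 7: p0@ESC p1@ESC p2@ESC p3@ESC -> at (1,3): 0 [-], cum=0
Total visits = 0

Answer: 0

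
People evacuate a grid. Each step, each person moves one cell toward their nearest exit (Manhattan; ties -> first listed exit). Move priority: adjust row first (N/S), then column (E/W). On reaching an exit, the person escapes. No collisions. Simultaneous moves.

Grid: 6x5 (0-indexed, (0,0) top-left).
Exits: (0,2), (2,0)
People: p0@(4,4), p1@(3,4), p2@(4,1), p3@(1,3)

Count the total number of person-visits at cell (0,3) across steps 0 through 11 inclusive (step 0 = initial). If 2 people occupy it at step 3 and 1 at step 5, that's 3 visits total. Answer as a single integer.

Step 0: p0@(4,4) p1@(3,4) p2@(4,1) p3@(1,3) -> at (0,3): 0 [-], cum=0
Step 1: p0@(3,4) p1@(2,4) p2@(3,1) p3@(0,3) -> at (0,3): 1 [p3], cum=1
Step 2: p0@(2,4) p1@(1,4) p2@(2,1) p3@ESC -> at (0,3): 0 [-], cum=1
Step 3: p0@(1,4) p1@(0,4) p2@ESC p3@ESC -> at (0,3): 0 [-], cum=1
Step 4: p0@(0,4) p1@(0,3) p2@ESC p3@ESC -> at (0,3): 1 [p1], cum=2
Step 5: p0@(0,3) p1@ESC p2@ESC p3@ESC -> at (0,3): 1 [p0], cum=3
Step 6: p0@ESC p1@ESC p2@ESC p3@ESC -> at (0,3): 0 [-], cum=3
Total visits = 3

Answer: 3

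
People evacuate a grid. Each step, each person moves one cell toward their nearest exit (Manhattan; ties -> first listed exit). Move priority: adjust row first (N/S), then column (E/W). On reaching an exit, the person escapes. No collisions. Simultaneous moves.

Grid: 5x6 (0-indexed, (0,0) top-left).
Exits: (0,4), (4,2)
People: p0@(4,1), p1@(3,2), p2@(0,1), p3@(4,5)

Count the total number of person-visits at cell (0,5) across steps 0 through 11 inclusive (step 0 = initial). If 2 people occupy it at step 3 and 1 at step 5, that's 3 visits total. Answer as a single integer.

Step 0: p0@(4,1) p1@(3,2) p2@(0,1) p3@(4,5) -> at (0,5): 0 [-], cum=0
Step 1: p0@ESC p1@ESC p2@(0,2) p3@(4,4) -> at (0,5): 0 [-], cum=0
Step 2: p0@ESC p1@ESC p2@(0,3) p3@(4,3) -> at (0,5): 0 [-], cum=0
Step 3: p0@ESC p1@ESC p2@ESC p3@ESC -> at (0,5): 0 [-], cum=0
Total visits = 0

Answer: 0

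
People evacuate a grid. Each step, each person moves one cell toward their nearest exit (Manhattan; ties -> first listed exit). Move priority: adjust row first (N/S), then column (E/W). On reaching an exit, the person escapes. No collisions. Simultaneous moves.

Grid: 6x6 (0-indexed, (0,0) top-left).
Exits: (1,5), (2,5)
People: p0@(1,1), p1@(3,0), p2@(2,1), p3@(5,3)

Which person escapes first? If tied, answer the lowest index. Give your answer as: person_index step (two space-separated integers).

Answer: 0 4

Derivation:
Step 1: p0:(1,1)->(1,2) | p1:(3,0)->(2,0) | p2:(2,1)->(2,2) | p3:(5,3)->(4,3)
Step 2: p0:(1,2)->(1,3) | p1:(2,0)->(2,1) | p2:(2,2)->(2,3) | p3:(4,3)->(3,3)
Step 3: p0:(1,3)->(1,4) | p1:(2,1)->(2,2) | p2:(2,3)->(2,4) | p3:(3,3)->(2,3)
Step 4: p0:(1,4)->(1,5)->EXIT | p1:(2,2)->(2,3) | p2:(2,4)->(2,5)->EXIT | p3:(2,3)->(2,4)
Step 5: p0:escaped | p1:(2,3)->(2,4) | p2:escaped | p3:(2,4)->(2,5)->EXIT
Step 6: p0:escaped | p1:(2,4)->(2,5)->EXIT | p2:escaped | p3:escaped
Exit steps: [4, 6, 4, 5]
First to escape: p0 at step 4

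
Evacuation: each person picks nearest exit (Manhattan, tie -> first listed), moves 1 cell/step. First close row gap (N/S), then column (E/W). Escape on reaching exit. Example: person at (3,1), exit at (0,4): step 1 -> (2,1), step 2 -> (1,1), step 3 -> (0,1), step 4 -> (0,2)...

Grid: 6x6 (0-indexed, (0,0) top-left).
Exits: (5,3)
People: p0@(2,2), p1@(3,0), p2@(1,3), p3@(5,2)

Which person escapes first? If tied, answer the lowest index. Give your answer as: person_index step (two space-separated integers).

Answer: 3 1

Derivation:
Step 1: p0:(2,2)->(3,2) | p1:(3,0)->(4,0) | p2:(1,3)->(2,3) | p3:(5,2)->(5,3)->EXIT
Step 2: p0:(3,2)->(4,2) | p1:(4,0)->(5,0) | p2:(2,3)->(3,3) | p3:escaped
Step 3: p0:(4,2)->(5,2) | p1:(5,0)->(5,1) | p2:(3,3)->(4,3) | p3:escaped
Step 4: p0:(5,2)->(5,3)->EXIT | p1:(5,1)->(5,2) | p2:(4,3)->(5,3)->EXIT | p3:escaped
Step 5: p0:escaped | p1:(5,2)->(5,3)->EXIT | p2:escaped | p3:escaped
Exit steps: [4, 5, 4, 1]
First to escape: p3 at step 1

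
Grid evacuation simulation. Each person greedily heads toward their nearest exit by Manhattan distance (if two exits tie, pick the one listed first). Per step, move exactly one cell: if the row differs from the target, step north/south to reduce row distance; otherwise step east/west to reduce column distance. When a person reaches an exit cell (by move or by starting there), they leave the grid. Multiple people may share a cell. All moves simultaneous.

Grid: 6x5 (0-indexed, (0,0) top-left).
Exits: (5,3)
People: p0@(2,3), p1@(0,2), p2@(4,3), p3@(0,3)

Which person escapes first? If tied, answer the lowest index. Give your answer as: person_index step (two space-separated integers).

Answer: 2 1

Derivation:
Step 1: p0:(2,3)->(3,3) | p1:(0,2)->(1,2) | p2:(4,3)->(5,3)->EXIT | p3:(0,3)->(1,3)
Step 2: p0:(3,3)->(4,3) | p1:(1,2)->(2,2) | p2:escaped | p3:(1,3)->(2,3)
Step 3: p0:(4,3)->(5,3)->EXIT | p1:(2,2)->(3,2) | p2:escaped | p3:(2,3)->(3,3)
Step 4: p0:escaped | p1:(3,2)->(4,2) | p2:escaped | p3:(3,3)->(4,3)
Step 5: p0:escaped | p1:(4,2)->(5,2) | p2:escaped | p3:(4,3)->(5,3)->EXIT
Step 6: p0:escaped | p1:(5,2)->(5,3)->EXIT | p2:escaped | p3:escaped
Exit steps: [3, 6, 1, 5]
First to escape: p2 at step 1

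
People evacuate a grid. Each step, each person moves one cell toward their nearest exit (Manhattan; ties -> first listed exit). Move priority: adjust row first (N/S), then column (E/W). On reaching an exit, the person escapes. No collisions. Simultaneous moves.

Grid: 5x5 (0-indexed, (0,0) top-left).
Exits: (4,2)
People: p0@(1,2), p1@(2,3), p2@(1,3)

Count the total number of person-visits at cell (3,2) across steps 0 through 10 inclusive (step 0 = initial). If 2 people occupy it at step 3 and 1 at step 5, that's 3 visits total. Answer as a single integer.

Step 0: p0@(1,2) p1@(2,3) p2@(1,3) -> at (3,2): 0 [-], cum=0
Step 1: p0@(2,2) p1@(3,3) p2@(2,3) -> at (3,2): 0 [-], cum=0
Step 2: p0@(3,2) p1@(4,3) p2@(3,3) -> at (3,2): 1 [p0], cum=1
Step 3: p0@ESC p1@ESC p2@(4,3) -> at (3,2): 0 [-], cum=1
Step 4: p0@ESC p1@ESC p2@ESC -> at (3,2): 0 [-], cum=1
Total visits = 1

Answer: 1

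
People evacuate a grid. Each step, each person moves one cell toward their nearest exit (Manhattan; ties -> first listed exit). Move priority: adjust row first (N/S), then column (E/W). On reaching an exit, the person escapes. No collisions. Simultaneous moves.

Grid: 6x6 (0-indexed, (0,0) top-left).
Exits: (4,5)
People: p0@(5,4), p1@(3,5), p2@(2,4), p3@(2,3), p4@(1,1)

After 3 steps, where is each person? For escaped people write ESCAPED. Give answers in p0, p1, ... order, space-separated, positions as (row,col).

Step 1: p0:(5,4)->(4,4) | p1:(3,5)->(4,5)->EXIT | p2:(2,4)->(3,4) | p3:(2,3)->(3,3) | p4:(1,1)->(2,1)
Step 2: p0:(4,4)->(4,5)->EXIT | p1:escaped | p2:(3,4)->(4,4) | p3:(3,3)->(4,3) | p4:(2,1)->(3,1)
Step 3: p0:escaped | p1:escaped | p2:(4,4)->(4,5)->EXIT | p3:(4,3)->(4,4) | p4:(3,1)->(4,1)

ESCAPED ESCAPED ESCAPED (4,4) (4,1)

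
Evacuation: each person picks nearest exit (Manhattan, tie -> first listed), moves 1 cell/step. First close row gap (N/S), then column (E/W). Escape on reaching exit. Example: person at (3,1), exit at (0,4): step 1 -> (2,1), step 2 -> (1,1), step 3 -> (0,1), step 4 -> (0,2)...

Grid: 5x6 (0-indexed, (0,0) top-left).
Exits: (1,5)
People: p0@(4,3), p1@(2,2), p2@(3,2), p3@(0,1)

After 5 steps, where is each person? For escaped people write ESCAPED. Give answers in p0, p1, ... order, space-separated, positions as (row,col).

Step 1: p0:(4,3)->(3,3) | p1:(2,2)->(1,2) | p2:(3,2)->(2,2) | p3:(0,1)->(1,1)
Step 2: p0:(3,3)->(2,3) | p1:(1,2)->(1,3) | p2:(2,2)->(1,2) | p3:(1,1)->(1,2)
Step 3: p0:(2,3)->(1,3) | p1:(1,3)->(1,4) | p2:(1,2)->(1,3) | p3:(1,2)->(1,3)
Step 4: p0:(1,3)->(1,4) | p1:(1,4)->(1,5)->EXIT | p2:(1,3)->(1,4) | p3:(1,3)->(1,4)
Step 5: p0:(1,4)->(1,5)->EXIT | p1:escaped | p2:(1,4)->(1,5)->EXIT | p3:(1,4)->(1,5)->EXIT

ESCAPED ESCAPED ESCAPED ESCAPED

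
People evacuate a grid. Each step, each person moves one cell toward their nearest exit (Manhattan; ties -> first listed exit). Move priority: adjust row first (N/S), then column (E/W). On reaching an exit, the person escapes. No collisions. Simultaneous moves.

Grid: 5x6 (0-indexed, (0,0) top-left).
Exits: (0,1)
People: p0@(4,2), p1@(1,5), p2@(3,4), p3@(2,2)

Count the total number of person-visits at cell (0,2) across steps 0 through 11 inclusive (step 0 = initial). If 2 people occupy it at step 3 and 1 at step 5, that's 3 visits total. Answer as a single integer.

Step 0: p0@(4,2) p1@(1,5) p2@(3,4) p3@(2,2) -> at (0,2): 0 [-], cum=0
Step 1: p0@(3,2) p1@(0,5) p2@(2,4) p3@(1,2) -> at (0,2): 0 [-], cum=0
Step 2: p0@(2,2) p1@(0,4) p2@(1,4) p3@(0,2) -> at (0,2): 1 [p3], cum=1
Step 3: p0@(1,2) p1@(0,3) p2@(0,4) p3@ESC -> at (0,2): 0 [-], cum=1
Step 4: p0@(0,2) p1@(0,2) p2@(0,3) p3@ESC -> at (0,2): 2 [p0,p1], cum=3
Step 5: p0@ESC p1@ESC p2@(0,2) p3@ESC -> at (0,2): 1 [p2], cum=4
Step 6: p0@ESC p1@ESC p2@ESC p3@ESC -> at (0,2): 0 [-], cum=4
Total visits = 4

Answer: 4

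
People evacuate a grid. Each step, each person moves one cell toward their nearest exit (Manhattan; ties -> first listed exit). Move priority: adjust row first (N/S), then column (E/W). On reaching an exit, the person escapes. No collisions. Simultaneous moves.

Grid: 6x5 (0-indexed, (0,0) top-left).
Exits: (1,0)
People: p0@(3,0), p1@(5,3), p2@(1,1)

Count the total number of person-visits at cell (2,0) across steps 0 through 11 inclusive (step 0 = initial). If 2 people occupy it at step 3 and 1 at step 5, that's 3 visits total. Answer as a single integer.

Answer: 1

Derivation:
Step 0: p0@(3,0) p1@(5,3) p2@(1,1) -> at (2,0): 0 [-], cum=0
Step 1: p0@(2,0) p1@(4,3) p2@ESC -> at (2,0): 1 [p0], cum=1
Step 2: p0@ESC p1@(3,3) p2@ESC -> at (2,0): 0 [-], cum=1
Step 3: p0@ESC p1@(2,3) p2@ESC -> at (2,0): 0 [-], cum=1
Step 4: p0@ESC p1@(1,3) p2@ESC -> at (2,0): 0 [-], cum=1
Step 5: p0@ESC p1@(1,2) p2@ESC -> at (2,0): 0 [-], cum=1
Step 6: p0@ESC p1@(1,1) p2@ESC -> at (2,0): 0 [-], cum=1
Step 7: p0@ESC p1@ESC p2@ESC -> at (2,0): 0 [-], cum=1
Total visits = 1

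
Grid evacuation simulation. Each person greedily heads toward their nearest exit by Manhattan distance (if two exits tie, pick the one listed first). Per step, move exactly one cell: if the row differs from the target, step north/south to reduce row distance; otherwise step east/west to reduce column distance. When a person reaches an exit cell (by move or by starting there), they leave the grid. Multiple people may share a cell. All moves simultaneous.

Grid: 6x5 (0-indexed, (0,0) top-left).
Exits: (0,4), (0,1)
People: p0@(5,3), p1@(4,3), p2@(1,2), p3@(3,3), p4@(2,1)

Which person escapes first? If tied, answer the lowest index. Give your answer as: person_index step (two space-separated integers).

Step 1: p0:(5,3)->(4,3) | p1:(4,3)->(3,3) | p2:(1,2)->(0,2) | p3:(3,3)->(2,3) | p4:(2,1)->(1,1)
Step 2: p0:(4,3)->(3,3) | p1:(3,3)->(2,3) | p2:(0,2)->(0,1)->EXIT | p3:(2,3)->(1,3) | p4:(1,1)->(0,1)->EXIT
Step 3: p0:(3,3)->(2,3) | p1:(2,3)->(1,3) | p2:escaped | p3:(1,3)->(0,3) | p4:escaped
Step 4: p0:(2,3)->(1,3) | p1:(1,3)->(0,3) | p2:escaped | p3:(0,3)->(0,4)->EXIT | p4:escaped
Step 5: p0:(1,3)->(0,3) | p1:(0,3)->(0,4)->EXIT | p2:escaped | p3:escaped | p4:escaped
Step 6: p0:(0,3)->(0,4)->EXIT | p1:escaped | p2:escaped | p3:escaped | p4:escaped
Exit steps: [6, 5, 2, 4, 2]
First to escape: p2 at step 2

Answer: 2 2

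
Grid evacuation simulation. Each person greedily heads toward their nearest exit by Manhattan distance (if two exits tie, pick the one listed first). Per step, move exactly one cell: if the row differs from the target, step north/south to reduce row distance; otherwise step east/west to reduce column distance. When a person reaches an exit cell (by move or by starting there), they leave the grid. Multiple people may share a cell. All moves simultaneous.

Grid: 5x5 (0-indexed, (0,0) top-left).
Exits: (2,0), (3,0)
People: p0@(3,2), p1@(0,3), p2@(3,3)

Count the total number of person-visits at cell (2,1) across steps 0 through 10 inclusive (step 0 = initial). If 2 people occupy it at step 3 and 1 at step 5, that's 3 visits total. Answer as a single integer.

Answer: 1

Derivation:
Step 0: p0@(3,2) p1@(0,3) p2@(3,3) -> at (2,1): 0 [-], cum=0
Step 1: p0@(3,1) p1@(1,3) p2@(3,2) -> at (2,1): 0 [-], cum=0
Step 2: p0@ESC p1@(2,3) p2@(3,1) -> at (2,1): 0 [-], cum=0
Step 3: p0@ESC p1@(2,2) p2@ESC -> at (2,1): 0 [-], cum=0
Step 4: p0@ESC p1@(2,1) p2@ESC -> at (2,1): 1 [p1], cum=1
Step 5: p0@ESC p1@ESC p2@ESC -> at (2,1): 0 [-], cum=1
Total visits = 1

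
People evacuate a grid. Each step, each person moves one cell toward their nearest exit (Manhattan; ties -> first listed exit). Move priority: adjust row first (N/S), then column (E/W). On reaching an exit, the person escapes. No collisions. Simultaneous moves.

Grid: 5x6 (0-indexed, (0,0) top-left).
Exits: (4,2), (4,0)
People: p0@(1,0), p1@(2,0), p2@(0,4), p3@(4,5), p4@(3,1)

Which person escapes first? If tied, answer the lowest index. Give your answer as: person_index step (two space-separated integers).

Step 1: p0:(1,0)->(2,0) | p1:(2,0)->(3,0) | p2:(0,4)->(1,4) | p3:(4,5)->(4,4) | p4:(3,1)->(4,1)
Step 2: p0:(2,0)->(3,0) | p1:(3,0)->(4,0)->EXIT | p2:(1,4)->(2,4) | p3:(4,4)->(4,3) | p4:(4,1)->(4,2)->EXIT
Step 3: p0:(3,0)->(4,0)->EXIT | p1:escaped | p2:(2,4)->(3,4) | p3:(4,3)->(4,2)->EXIT | p4:escaped
Step 4: p0:escaped | p1:escaped | p2:(3,4)->(4,4) | p3:escaped | p4:escaped
Step 5: p0:escaped | p1:escaped | p2:(4,4)->(4,3) | p3:escaped | p4:escaped
Step 6: p0:escaped | p1:escaped | p2:(4,3)->(4,2)->EXIT | p3:escaped | p4:escaped
Exit steps: [3, 2, 6, 3, 2]
First to escape: p1 at step 2

Answer: 1 2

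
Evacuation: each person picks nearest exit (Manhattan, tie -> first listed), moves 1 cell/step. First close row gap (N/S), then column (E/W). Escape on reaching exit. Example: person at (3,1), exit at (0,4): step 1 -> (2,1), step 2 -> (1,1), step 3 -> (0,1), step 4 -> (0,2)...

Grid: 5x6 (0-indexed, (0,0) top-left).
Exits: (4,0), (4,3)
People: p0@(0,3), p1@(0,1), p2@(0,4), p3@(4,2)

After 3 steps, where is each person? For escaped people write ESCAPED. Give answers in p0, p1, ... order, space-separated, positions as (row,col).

Step 1: p0:(0,3)->(1,3) | p1:(0,1)->(1,1) | p2:(0,4)->(1,4) | p3:(4,2)->(4,3)->EXIT
Step 2: p0:(1,3)->(2,3) | p1:(1,1)->(2,1) | p2:(1,4)->(2,4) | p3:escaped
Step 3: p0:(2,3)->(3,3) | p1:(2,1)->(3,1) | p2:(2,4)->(3,4) | p3:escaped

(3,3) (3,1) (3,4) ESCAPED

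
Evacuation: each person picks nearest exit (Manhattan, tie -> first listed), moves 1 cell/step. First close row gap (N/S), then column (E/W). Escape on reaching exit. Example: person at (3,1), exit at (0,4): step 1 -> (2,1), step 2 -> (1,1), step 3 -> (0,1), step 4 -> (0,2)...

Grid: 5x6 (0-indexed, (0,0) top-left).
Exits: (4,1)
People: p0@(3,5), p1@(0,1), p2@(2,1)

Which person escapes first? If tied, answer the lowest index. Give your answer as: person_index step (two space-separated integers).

Step 1: p0:(3,5)->(4,5) | p1:(0,1)->(1,1) | p2:(2,1)->(3,1)
Step 2: p0:(4,5)->(4,4) | p1:(1,1)->(2,1) | p2:(3,1)->(4,1)->EXIT
Step 3: p0:(4,4)->(4,3) | p1:(2,1)->(3,1) | p2:escaped
Step 4: p0:(4,3)->(4,2) | p1:(3,1)->(4,1)->EXIT | p2:escaped
Step 5: p0:(4,2)->(4,1)->EXIT | p1:escaped | p2:escaped
Exit steps: [5, 4, 2]
First to escape: p2 at step 2

Answer: 2 2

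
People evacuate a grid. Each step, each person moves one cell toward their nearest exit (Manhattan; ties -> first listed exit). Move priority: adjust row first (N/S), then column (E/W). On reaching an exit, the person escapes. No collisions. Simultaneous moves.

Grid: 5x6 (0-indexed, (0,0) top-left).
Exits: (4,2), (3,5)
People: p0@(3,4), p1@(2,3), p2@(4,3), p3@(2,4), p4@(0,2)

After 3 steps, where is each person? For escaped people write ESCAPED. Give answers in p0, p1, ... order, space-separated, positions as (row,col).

Step 1: p0:(3,4)->(3,5)->EXIT | p1:(2,3)->(3,3) | p2:(4,3)->(4,2)->EXIT | p3:(2,4)->(3,4) | p4:(0,2)->(1,2)
Step 2: p0:escaped | p1:(3,3)->(4,3) | p2:escaped | p3:(3,4)->(3,5)->EXIT | p4:(1,2)->(2,2)
Step 3: p0:escaped | p1:(4,3)->(4,2)->EXIT | p2:escaped | p3:escaped | p4:(2,2)->(3,2)

ESCAPED ESCAPED ESCAPED ESCAPED (3,2)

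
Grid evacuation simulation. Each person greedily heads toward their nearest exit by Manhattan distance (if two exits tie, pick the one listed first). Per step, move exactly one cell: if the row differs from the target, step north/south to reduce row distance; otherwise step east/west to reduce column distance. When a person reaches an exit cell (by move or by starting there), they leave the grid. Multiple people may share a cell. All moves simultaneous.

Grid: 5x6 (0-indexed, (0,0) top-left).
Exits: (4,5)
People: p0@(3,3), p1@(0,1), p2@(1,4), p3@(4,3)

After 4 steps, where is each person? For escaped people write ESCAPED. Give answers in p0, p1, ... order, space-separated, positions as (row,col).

Step 1: p0:(3,3)->(4,3) | p1:(0,1)->(1,1) | p2:(1,4)->(2,4) | p3:(4,3)->(4,4)
Step 2: p0:(4,3)->(4,4) | p1:(1,1)->(2,1) | p2:(2,4)->(3,4) | p3:(4,4)->(4,5)->EXIT
Step 3: p0:(4,4)->(4,5)->EXIT | p1:(2,1)->(3,1) | p2:(3,4)->(4,4) | p3:escaped
Step 4: p0:escaped | p1:(3,1)->(4,1) | p2:(4,4)->(4,5)->EXIT | p3:escaped

ESCAPED (4,1) ESCAPED ESCAPED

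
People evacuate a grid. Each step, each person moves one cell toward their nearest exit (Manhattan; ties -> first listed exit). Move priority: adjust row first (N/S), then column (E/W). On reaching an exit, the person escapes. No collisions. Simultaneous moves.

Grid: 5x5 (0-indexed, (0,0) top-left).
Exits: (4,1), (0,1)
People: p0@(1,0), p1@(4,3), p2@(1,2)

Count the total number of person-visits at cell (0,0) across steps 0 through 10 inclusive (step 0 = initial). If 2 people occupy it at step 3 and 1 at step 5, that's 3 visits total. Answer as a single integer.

Answer: 1

Derivation:
Step 0: p0@(1,0) p1@(4,3) p2@(1,2) -> at (0,0): 0 [-], cum=0
Step 1: p0@(0,0) p1@(4,2) p2@(0,2) -> at (0,0): 1 [p0], cum=1
Step 2: p0@ESC p1@ESC p2@ESC -> at (0,0): 0 [-], cum=1
Total visits = 1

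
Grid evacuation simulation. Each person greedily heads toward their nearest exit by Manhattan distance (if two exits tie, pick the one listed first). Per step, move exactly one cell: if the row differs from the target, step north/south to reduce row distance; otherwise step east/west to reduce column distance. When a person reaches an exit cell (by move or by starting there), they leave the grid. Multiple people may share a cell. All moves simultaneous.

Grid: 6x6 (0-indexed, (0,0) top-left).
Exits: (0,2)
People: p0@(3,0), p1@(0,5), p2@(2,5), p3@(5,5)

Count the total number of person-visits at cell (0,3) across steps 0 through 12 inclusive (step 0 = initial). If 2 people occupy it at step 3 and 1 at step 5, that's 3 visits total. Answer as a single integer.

Step 0: p0@(3,0) p1@(0,5) p2@(2,5) p3@(5,5) -> at (0,3): 0 [-], cum=0
Step 1: p0@(2,0) p1@(0,4) p2@(1,5) p3@(4,5) -> at (0,3): 0 [-], cum=0
Step 2: p0@(1,0) p1@(0,3) p2@(0,5) p3@(3,5) -> at (0,3): 1 [p1], cum=1
Step 3: p0@(0,0) p1@ESC p2@(0,4) p3@(2,5) -> at (0,3): 0 [-], cum=1
Step 4: p0@(0,1) p1@ESC p2@(0,3) p3@(1,5) -> at (0,3): 1 [p2], cum=2
Step 5: p0@ESC p1@ESC p2@ESC p3@(0,5) -> at (0,3): 0 [-], cum=2
Step 6: p0@ESC p1@ESC p2@ESC p3@(0,4) -> at (0,3): 0 [-], cum=2
Step 7: p0@ESC p1@ESC p2@ESC p3@(0,3) -> at (0,3): 1 [p3], cum=3
Step 8: p0@ESC p1@ESC p2@ESC p3@ESC -> at (0,3): 0 [-], cum=3
Total visits = 3

Answer: 3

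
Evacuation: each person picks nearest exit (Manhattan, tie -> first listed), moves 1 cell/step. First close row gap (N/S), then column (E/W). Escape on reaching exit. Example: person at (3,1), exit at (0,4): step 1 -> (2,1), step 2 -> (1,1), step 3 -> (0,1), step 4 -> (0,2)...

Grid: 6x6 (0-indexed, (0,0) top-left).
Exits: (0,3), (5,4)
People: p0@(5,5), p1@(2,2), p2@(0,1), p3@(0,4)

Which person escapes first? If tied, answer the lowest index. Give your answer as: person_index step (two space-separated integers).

Answer: 0 1

Derivation:
Step 1: p0:(5,5)->(5,4)->EXIT | p1:(2,2)->(1,2) | p2:(0,1)->(0,2) | p3:(0,4)->(0,3)->EXIT
Step 2: p0:escaped | p1:(1,2)->(0,2) | p2:(0,2)->(0,3)->EXIT | p3:escaped
Step 3: p0:escaped | p1:(0,2)->(0,3)->EXIT | p2:escaped | p3:escaped
Exit steps: [1, 3, 2, 1]
First to escape: p0 at step 1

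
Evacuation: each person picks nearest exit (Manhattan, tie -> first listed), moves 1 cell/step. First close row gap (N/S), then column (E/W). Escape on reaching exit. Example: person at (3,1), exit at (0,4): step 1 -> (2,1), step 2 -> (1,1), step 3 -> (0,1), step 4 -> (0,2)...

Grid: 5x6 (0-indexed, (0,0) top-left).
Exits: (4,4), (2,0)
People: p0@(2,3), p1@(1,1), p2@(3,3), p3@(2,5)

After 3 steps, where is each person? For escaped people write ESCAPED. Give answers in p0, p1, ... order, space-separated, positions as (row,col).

Step 1: p0:(2,3)->(3,3) | p1:(1,1)->(2,1) | p2:(3,3)->(4,3) | p3:(2,5)->(3,5)
Step 2: p0:(3,3)->(4,3) | p1:(2,1)->(2,0)->EXIT | p2:(4,3)->(4,4)->EXIT | p3:(3,5)->(4,5)
Step 3: p0:(4,3)->(4,4)->EXIT | p1:escaped | p2:escaped | p3:(4,5)->(4,4)->EXIT

ESCAPED ESCAPED ESCAPED ESCAPED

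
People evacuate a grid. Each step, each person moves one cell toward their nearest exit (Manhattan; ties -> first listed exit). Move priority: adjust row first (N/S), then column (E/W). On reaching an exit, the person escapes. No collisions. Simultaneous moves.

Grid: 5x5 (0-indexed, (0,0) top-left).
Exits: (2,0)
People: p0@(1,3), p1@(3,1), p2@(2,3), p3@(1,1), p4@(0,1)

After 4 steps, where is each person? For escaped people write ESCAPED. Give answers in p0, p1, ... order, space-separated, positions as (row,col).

Step 1: p0:(1,3)->(2,3) | p1:(3,1)->(2,1) | p2:(2,3)->(2,2) | p3:(1,1)->(2,1) | p4:(0,1)->(1,1)
Step 2: p0:(2,3)->(2,2) | p1:(2,1)->(2,0)->EXIT | p2:(2,2)->(2,1) | p3:(2,1)->(2,0)->EXIT | p4:(1,1)->(2,1)
Step 3: p0:(2,2)->(2,1) | p1:escaped | p2:(2,1)->(2,0)->EXIT | p3:escaped | p4:(2,1)->(2,0)->EXIT
Step 4: p0:(2,1)->(2,0)->EXIT | p1:escaped | p2:escaped | p3:escaped | p4:escaped

ESCAPED ESCAPED ESCAPED ESCAPED ESCAPED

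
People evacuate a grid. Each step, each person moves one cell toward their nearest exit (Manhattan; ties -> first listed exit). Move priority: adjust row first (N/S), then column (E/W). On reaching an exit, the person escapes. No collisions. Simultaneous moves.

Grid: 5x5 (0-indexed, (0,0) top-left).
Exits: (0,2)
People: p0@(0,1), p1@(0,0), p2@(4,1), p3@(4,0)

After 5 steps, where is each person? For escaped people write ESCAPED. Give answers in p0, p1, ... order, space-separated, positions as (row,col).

Step 1: p0:(0,1)->(0,2)->EXIT | p1:(0,0)->(0,1) | p2:(4,1)->(3,1) | p3:(4,0)->(3,0)
Step 2: p0:escaped | p1:(0,1)->(0,2)->EXIT | p2:(3,1)->(2,1) | p3:(3,0)->(2,0)
Step 3: p0:escaped | p1:escaped | p2:(2,1)->(1,1) | p3:(2,0)->(1,0)
Step 4: p0:escaped | p1:escaped | p2:(1,1)->(0,1) | p3:(1,0)->(0,0)
Step 5: p0:escaped | p1:escaped | p2:(0,1)->(0,2)->EXIT | p3:(0,0)->(0,1)

ESCAPED ESCAPED ESCAPED (0,1)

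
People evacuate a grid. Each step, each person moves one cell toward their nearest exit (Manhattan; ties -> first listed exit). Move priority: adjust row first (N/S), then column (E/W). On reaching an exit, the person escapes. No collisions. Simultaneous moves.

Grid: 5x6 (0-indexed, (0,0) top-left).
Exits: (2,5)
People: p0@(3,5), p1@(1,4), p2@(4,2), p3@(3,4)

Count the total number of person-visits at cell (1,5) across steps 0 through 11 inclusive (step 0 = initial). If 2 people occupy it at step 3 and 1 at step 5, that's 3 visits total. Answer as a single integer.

Step 0: p0@(3,5) p1@(1,4) p2@(4,2) p3@(3,4) -> at (1,5): 0 [-], cum=0
Step 1: p0@ESC p1@(2,4) p2@(3,2) p3@(2,4) -> at (1,5): 0 [-], cum=0
Step 2: p0@ESC p1@ESC p2@(2,2) p3@ESC -> at (1,5): 0 [-], cum=0
Step 3: p0@ESC p1@ESC p2@(2,3) p3@ESC -> at (1,5): 0 [-], cum=0
Step 4: p0@ESC p1@ESC p2@(2,4) p3@ESC -> at (1,5): 0 [-], cum=0
Step 5: p0@ESC p1@ESC p2@ESC p3@ESC -> at (1,5): 0 [-], cum=0
Total visits = 0

Answer: 0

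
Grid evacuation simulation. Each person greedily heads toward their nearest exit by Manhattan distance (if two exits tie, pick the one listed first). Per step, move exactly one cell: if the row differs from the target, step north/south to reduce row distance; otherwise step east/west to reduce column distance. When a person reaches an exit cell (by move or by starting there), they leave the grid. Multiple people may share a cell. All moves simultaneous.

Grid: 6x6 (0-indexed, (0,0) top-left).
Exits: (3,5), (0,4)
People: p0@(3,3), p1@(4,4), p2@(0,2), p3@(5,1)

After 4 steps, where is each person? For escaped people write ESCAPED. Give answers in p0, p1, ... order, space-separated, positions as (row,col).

Step 1: p0:(3,3)->(3,4) | p1:(4,4)->(3,4) | p2:(0,2)->(0,3) | p3:(5,1)->(4,1)
Step 2: p0:(3,4)->(3,5)->EXIT | p1:(3,4)->(3,5)->EXIT | p2:(0,3)->(0,4)->EXIT | p3:(4,1)->(3,1)
Step 3: p0:escaped | p1:escaped | p2:escaped | p3:(3,1)->(3,2)
Step 4: p0:escaped | p1:escaped | p2:escaped | p3:(3,2)->(3,3)

ESCAPED ESCAPED ESCAPED (3,3)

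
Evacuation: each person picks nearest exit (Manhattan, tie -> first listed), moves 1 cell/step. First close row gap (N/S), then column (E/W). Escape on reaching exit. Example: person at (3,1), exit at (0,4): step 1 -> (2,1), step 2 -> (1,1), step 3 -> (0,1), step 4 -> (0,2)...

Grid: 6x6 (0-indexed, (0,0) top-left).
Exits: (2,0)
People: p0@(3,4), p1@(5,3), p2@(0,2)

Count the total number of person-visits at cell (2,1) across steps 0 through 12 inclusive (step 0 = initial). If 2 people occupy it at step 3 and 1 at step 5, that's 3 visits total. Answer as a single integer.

Step 0: p0@(3,4) p1@(5,3) p2@(0,2) -> at (2,1): 0 [-], cum=0
Step 1: p0@(2,4) p1@(4,3) p2@(1,2) -> at (2,1): 0 [-], cum=0
Step 2: p0@(2,3) p1@(3,3) p2@(2,2) -> at (2,1): 0 [-], cum=0
Step 3: p0@(2,2) p1@(2,3) p2@(2,1) -> at (2,1): 1 [p2], cum=1
Step 4: p0@(2,1) p1@(2,2) p2@ESC -> at (2,1): 1 [p0], cum=2
Step 5: p0@ESC p1@(2,1) p2@ESC -> at (2,1): 1 [p1], cum=3
Step 6: p0@ESC p1@ESC p2@ESC -> at (2,1): 0 [-], cum=3
Total visits = 3

Answer: 3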